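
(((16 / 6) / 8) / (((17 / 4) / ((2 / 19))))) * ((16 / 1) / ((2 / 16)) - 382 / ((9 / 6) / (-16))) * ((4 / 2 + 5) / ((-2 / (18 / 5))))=-706048 / 1615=-437.18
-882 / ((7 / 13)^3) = -39546 / 7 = -5649.43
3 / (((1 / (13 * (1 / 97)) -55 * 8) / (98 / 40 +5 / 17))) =-36387 / 1911820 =-0.02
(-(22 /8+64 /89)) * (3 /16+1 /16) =-1235 /1424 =-0.87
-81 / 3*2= -54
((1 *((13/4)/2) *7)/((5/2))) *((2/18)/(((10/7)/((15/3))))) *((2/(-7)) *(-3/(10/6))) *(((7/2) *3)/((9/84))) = 4459/50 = 89.18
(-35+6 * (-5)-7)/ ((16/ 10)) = -45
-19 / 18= -1.06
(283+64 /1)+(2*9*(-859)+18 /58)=-438326 /29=-15114.69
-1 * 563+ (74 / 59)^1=-33143 / 59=-561.75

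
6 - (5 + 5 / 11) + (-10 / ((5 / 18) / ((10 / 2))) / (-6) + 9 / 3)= 369 / 11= 33.55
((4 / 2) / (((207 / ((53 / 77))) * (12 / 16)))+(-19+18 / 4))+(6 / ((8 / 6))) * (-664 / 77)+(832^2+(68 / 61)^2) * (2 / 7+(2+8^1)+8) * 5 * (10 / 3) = 75072346876919339 / 355854114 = 210963830.19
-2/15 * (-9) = 6/5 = 1.20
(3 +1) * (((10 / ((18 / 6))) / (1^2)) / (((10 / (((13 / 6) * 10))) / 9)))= 260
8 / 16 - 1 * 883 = -1765 / 2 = -882.50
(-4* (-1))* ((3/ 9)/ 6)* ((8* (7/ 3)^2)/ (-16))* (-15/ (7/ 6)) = 70/ 9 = 7.78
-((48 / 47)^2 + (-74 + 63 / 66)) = 3499175 / 48598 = 72.00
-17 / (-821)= 17 / 821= 0.02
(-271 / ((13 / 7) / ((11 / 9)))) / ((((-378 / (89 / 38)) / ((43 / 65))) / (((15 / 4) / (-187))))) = -1037117 / 70744752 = -0.01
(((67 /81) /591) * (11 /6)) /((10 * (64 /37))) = 27269 /183824640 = 0.00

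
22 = 22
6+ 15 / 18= 41 / 6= 6.83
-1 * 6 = -6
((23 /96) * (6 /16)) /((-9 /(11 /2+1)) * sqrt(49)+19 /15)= -4485 /420608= -0.01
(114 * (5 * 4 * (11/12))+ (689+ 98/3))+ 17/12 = 33757/12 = 2813.08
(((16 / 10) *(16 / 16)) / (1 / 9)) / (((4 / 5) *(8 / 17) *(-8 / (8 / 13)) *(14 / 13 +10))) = -17 / 64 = -0.27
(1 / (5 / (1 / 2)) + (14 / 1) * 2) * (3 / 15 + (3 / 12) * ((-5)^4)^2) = 548829249 / 200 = 2744146.24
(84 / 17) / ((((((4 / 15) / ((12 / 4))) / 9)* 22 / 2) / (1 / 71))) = 8505 / 13277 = 0.64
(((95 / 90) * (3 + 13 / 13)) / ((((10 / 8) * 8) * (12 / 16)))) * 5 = 76 / 27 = 2.81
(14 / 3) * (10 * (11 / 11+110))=5180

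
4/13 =0.31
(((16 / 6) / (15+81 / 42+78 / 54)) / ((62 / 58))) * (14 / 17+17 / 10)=2090088 / 6100025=0.34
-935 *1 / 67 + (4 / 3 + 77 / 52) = -11.14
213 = 213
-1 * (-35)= 35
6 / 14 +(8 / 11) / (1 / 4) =257 / 77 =3.34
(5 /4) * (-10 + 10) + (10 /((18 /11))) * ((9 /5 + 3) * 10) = 880 /3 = 293.33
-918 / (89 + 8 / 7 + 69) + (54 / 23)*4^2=407349 / 12811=31.80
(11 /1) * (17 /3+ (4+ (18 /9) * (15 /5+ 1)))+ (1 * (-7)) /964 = 561991 /2892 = 194.33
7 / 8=0.88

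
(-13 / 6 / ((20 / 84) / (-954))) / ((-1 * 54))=-4823 / 30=-160.77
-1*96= -96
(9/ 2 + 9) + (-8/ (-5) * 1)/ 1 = 151/ 10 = 15.10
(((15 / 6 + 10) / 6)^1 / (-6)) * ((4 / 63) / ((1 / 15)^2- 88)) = 625 / 2494674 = 0.00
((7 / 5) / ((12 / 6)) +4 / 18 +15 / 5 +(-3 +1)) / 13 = 173 / 1170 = 0.15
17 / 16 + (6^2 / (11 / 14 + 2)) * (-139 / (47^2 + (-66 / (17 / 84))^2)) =6825748829 / 6525862096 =1.05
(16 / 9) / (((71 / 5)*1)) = 80 / 639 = 0.13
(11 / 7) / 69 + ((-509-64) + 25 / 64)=-17699797 / 30912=-572.59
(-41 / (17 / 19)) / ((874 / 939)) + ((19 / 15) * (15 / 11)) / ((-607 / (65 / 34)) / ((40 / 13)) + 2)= -4286770991 / 87043638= -49.25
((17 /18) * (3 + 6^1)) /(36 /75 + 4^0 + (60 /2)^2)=425 /45074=0.01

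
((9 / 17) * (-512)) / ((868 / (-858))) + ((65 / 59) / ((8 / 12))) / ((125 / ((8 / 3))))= 1458105428 / 5441275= 267.97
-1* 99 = -99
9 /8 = 1.12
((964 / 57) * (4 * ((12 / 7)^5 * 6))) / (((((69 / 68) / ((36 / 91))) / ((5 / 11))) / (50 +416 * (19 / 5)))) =12768330541694976 / 7352003659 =1736714.39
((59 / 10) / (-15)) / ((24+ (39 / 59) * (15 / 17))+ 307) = -59177 / 49886700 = -0.00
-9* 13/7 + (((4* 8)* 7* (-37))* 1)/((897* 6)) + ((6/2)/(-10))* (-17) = -2477863/188370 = -13.15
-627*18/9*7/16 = -4389/8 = -548.62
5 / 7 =0.71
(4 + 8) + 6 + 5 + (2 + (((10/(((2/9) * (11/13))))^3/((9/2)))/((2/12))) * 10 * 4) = 8022128.68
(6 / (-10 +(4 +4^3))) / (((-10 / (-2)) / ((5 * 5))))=15 / 29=0.52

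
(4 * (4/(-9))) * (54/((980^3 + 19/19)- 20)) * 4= -384/941191981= -0.00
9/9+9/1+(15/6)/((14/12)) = 85/7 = 12.14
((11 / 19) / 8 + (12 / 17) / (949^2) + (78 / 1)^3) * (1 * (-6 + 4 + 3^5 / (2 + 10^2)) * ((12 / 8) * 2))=3313065813832137 / 6086400112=544339.14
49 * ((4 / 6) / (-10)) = -49 / 15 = -3.27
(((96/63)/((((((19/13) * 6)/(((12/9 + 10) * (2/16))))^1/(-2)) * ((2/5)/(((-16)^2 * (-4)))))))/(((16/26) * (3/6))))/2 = 7354880/3591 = 2048.14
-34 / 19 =-1.79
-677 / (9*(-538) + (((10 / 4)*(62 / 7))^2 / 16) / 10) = 1061536 / 7587451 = 0.14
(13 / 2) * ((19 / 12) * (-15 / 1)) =-1235 / 8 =-154.38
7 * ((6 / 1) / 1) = 42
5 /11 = 0.45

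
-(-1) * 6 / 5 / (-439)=-6 / 2195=-0.00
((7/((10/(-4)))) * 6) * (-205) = 3444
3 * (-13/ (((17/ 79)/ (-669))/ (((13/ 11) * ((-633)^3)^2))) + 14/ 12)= 3447572629485486537162175/ 374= 9218108634987931917545.92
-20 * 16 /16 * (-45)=900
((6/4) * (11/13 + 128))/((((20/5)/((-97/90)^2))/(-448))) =-8825642/351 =-25144.28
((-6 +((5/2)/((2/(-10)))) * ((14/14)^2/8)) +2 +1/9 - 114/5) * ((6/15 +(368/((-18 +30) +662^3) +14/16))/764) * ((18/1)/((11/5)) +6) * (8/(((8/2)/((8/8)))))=-1.34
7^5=16807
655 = 655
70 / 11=6.36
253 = 253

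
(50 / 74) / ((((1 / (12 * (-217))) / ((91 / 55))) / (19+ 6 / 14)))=-23019360 / 407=-56558.62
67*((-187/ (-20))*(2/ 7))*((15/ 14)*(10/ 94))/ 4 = 187935/ 36848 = 5.10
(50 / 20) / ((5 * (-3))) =-1 / 6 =-0.17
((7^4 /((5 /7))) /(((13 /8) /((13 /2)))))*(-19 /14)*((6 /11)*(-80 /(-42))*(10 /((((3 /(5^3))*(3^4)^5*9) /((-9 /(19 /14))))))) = 0.00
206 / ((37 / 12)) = 2472 / 37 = 66.81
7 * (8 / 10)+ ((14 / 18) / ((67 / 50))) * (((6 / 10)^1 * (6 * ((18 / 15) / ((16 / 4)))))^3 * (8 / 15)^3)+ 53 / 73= 2459618759 / 382109375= 6.44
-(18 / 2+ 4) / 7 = -13 / 7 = -1.86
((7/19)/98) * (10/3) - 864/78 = -57391/5187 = -11.06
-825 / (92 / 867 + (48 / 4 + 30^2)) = -715275 / 790796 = -0.90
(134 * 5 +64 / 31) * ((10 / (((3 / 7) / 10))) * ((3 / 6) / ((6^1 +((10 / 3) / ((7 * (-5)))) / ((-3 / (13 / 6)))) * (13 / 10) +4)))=4593897000 / 696601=6594.73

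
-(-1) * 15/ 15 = 1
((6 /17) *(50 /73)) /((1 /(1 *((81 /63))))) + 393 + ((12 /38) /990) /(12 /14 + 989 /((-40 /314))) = 2328194600677051 /5919477792459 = 393.31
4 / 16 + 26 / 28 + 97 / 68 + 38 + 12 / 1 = 52.61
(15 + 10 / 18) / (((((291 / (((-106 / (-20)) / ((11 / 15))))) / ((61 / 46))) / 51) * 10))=384727 / 147246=2.61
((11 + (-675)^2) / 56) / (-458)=-113909 / 6412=-17.76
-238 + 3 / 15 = -1189 / 5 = -237.80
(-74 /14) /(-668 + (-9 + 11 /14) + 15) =74 /9257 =0.01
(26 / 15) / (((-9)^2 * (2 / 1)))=13 / 1215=0.01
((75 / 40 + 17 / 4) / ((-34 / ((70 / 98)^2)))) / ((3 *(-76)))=25 / 62016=0.00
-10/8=-5/4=-1.25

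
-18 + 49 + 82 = 113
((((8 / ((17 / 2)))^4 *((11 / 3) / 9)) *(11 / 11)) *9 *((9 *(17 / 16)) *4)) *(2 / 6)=180224 / 4913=36.68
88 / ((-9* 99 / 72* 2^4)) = -4 / 9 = -0.44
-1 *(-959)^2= -919681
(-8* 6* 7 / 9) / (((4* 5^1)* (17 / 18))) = -168 / 85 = -1.98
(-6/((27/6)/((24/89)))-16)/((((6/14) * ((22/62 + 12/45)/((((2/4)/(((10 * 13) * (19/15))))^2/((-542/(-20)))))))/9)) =-0.00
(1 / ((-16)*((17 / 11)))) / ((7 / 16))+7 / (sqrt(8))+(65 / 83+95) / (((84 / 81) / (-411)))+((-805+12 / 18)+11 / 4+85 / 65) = -8531977027 / 220116+7*sqrt(2) / 4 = -38758.80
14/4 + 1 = 9/2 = 4.50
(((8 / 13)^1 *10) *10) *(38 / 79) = 30400 / 1027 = 29.60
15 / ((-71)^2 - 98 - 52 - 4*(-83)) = 5 / 1741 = 0.00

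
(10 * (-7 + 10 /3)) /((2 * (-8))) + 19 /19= 79 /24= 3.29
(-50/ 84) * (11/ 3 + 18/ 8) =-1775/ 504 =-3.52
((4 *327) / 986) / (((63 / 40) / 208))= 1813760 / 10353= 175.19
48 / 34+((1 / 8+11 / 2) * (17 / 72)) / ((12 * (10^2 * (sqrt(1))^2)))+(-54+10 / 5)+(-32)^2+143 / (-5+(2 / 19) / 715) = 5585745648529 / 5912017920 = 944.81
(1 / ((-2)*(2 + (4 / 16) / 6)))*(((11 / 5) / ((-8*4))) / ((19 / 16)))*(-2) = -132 / 4655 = -0.03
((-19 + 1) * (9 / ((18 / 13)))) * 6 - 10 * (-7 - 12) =-512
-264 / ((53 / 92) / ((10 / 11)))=-22080 / 53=-416.60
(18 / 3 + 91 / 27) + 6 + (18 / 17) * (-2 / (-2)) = 16.43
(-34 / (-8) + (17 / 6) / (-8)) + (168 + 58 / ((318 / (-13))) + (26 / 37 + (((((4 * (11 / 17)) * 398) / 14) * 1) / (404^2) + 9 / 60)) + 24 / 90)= 170.64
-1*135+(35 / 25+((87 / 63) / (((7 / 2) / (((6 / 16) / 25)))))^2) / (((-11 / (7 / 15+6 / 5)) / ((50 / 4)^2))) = -284215775 / 1690304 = -168.14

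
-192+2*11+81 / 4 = -599 / 4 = -149.75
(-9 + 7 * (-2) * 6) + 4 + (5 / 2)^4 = -49.94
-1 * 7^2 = -49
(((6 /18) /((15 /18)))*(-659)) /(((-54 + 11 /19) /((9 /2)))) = 112689 /5075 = 22.20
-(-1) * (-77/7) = -11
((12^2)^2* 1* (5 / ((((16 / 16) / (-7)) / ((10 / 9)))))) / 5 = -161280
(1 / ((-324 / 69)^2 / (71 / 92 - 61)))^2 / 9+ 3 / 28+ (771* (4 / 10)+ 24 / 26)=307291926761447 / 990435962880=310.26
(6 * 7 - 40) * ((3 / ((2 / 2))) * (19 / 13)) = 114 / 13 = 8.77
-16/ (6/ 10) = -80/ 3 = -26.67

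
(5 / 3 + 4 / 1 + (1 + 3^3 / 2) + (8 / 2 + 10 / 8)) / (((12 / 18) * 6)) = 305 / 48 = 6.35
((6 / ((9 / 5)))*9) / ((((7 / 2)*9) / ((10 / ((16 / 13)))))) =325 / 42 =7.74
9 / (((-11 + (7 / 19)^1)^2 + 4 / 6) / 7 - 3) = 68229 / 100391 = 0.68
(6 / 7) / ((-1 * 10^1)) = -3 / 35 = -0.09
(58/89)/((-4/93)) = -2697/178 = -15.15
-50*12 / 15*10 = -400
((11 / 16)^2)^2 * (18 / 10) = 131769 / 327680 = 0.40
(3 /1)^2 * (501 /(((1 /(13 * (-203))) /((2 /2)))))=-11899251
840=840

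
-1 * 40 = -40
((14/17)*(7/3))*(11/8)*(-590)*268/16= -26111.12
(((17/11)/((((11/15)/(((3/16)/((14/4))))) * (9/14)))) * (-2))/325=-17/15730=-0.00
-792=-792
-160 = -160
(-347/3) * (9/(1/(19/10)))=-19779/10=-1977.90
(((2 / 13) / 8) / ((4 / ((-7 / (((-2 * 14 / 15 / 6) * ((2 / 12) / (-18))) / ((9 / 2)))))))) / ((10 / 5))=-10935 / 416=-26.29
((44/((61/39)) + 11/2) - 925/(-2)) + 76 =34900/61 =572.13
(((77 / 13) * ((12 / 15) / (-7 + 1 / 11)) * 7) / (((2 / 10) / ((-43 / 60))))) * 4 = 254947 / 3705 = 68.81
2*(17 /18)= 17 /9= 1.89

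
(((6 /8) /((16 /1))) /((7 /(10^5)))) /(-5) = -1875 /14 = -133.93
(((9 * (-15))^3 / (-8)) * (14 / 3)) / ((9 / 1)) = 637875 / 4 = 159468.75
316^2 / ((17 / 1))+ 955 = 116091 / 17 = 6828.88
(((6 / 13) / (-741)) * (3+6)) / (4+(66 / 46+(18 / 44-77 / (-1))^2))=-200376 / 214383400777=-0.00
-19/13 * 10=-190/13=-14.62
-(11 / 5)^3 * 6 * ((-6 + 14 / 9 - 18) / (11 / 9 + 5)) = 403293 / 1750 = 230.45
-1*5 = -5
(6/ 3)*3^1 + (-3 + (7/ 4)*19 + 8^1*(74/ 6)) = 1619/ 12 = 134.92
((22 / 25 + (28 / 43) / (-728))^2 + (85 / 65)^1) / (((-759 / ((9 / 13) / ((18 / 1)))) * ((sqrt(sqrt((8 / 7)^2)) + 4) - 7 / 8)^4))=-446395527975654301184 / 143042910839044737122655625 + 4251110388831387648 * sqrt(14) / 5721716433561789484906225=-0.00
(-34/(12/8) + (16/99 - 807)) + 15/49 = -4022444/4851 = -829.20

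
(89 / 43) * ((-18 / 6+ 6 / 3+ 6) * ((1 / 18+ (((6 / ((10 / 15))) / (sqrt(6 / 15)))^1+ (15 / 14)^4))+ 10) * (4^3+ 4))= 29747645245 / 3716748+ 136170 * sqrt(10) / 43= 18017.80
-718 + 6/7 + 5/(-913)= -4583295/6391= -717.15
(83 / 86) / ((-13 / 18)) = -747 / 559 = -1.34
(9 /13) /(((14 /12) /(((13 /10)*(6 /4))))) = 81 /70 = 1.16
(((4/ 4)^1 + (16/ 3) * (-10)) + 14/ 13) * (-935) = 1869065/ 39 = 47924.74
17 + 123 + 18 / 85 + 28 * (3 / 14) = 12428 / 85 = 146.21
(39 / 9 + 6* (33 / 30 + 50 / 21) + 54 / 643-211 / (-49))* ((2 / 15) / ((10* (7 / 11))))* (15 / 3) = 153927763 / 49623525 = 3.10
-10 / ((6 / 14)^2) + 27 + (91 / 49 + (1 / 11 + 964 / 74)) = -12.47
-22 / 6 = -11 / 3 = -3.67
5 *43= 215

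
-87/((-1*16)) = 87/16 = 5.44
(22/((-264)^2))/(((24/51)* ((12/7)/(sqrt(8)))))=119* sqrt(2)/152064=0.00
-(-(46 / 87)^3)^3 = 922190162669056 / 285544154243029527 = 0.00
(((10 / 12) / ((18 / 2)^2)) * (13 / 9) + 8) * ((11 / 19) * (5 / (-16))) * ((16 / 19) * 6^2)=-3856270 / 87723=-43.96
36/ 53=0.68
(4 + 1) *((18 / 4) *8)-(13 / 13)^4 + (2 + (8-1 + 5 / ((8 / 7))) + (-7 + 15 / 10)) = 1495 / 8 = 186.88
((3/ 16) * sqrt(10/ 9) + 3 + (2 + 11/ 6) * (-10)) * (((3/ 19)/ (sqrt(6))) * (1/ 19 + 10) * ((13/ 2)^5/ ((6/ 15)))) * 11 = -206722947145 * sqrt(6)/ 69312 + 3900432965 * sqrt(15)/ 369664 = -7264734.90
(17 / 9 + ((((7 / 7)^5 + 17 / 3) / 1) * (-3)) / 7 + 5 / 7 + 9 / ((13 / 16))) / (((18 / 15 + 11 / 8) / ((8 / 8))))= 354560 / 84357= 4.20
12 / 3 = 4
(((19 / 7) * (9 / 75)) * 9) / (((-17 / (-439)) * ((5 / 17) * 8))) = 225207 / 7000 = 32.17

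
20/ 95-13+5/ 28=-6709/ 532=-12.61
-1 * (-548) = 548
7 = 7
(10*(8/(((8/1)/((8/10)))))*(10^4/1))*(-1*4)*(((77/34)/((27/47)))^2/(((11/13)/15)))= -6191385200000/70227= -88162461.73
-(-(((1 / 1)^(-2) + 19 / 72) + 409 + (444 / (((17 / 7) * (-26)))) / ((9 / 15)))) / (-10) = -6341639 / 159120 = -39.85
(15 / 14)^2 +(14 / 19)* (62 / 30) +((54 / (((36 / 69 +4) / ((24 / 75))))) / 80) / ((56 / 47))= 787428413 / 290472000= 2.71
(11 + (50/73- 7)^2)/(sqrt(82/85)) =135570 * sqrt(6970)/218489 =51.80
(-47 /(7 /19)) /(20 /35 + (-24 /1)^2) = -893 /4036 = -0.22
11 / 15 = 0.73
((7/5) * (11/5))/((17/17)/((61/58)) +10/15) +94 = 709691/7400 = 95.90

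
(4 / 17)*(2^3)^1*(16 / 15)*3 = 512 / 85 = 6.02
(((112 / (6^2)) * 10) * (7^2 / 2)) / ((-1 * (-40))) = 343 / 18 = 19.06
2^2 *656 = 2624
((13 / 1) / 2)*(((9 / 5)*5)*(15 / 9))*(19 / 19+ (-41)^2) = 163995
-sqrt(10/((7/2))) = -2*sqrt(35)/7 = -1.69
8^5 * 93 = 3047424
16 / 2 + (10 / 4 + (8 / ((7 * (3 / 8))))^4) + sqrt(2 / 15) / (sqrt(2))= sqrt(15) / 15 + 37638533 / 388962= 97.02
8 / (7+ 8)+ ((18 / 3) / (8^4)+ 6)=200749 / 30720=6.53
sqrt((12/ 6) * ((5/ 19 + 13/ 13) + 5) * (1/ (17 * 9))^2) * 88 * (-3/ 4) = -1.53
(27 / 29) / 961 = 27 / 27869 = 0.00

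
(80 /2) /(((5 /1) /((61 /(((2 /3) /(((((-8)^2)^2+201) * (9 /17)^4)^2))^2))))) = 693655614565150208878160942795658 /48661191875666868481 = 14254801163471.18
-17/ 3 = -5.67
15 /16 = 0.94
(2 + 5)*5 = 35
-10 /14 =-5 /7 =-0.71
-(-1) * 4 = 4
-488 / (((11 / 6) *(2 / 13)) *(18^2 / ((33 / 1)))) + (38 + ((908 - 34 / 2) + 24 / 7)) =47641 / 63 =756.21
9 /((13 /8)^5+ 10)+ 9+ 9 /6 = 5089419 /465982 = 10.92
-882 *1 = -882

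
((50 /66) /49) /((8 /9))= 75 /4312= 0.02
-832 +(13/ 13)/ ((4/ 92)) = -809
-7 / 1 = -7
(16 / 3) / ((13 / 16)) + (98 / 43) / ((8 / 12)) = 9.98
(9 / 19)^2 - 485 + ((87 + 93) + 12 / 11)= -1205932 / 3971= -303.68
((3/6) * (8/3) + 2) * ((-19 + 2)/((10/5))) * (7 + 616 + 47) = -56950/3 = -18983.33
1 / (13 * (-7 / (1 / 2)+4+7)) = -1 / 39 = -0.03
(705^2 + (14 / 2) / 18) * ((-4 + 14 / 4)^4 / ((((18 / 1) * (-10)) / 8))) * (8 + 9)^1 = -152089769 / 6480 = -23470.64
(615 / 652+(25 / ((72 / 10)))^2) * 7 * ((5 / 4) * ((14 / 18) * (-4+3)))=-672803075 / 7604928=-88.47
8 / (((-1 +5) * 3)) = 2 / 3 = 0.67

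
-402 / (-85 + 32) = 402 / 53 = 7.58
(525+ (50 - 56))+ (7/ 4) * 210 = 886.50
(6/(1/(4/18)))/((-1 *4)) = -1/3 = -0.33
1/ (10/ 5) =1/ 2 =0.50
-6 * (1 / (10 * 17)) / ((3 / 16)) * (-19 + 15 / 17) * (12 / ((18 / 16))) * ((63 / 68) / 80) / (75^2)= 17248 / 230296875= 0.00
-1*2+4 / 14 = -12 / 7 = -1.71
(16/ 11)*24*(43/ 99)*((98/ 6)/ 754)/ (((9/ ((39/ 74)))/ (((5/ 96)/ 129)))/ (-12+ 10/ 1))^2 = 15925/ 21684294271728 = 0.00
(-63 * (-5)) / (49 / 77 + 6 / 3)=3465 / 29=119.48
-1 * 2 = -2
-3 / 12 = -1 / 4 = -0.25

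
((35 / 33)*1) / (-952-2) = -35 / 31482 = -0.00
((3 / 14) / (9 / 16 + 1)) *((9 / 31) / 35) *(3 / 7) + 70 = 93039398 / 1329125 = 70.00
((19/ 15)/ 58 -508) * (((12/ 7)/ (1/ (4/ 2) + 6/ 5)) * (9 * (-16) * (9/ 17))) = 2291022144/ 58667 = 39051.29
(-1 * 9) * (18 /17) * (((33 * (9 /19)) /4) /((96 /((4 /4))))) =-8019 /20672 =-0.39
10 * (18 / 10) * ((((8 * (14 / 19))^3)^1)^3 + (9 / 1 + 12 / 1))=49915539610053121998 / 322687697779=154686837.94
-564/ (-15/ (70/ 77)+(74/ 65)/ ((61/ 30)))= 298168/ 8427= 35.38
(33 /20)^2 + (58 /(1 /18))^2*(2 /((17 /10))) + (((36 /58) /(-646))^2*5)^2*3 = 3948617499978219644225169 /3079371402477888400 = 1282280.37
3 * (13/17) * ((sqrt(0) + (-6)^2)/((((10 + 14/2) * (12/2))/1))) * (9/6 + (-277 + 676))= 93717/289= 324.28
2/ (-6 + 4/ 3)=-3/ 7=-0.43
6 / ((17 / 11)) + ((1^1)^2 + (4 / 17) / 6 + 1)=302 / 51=5.92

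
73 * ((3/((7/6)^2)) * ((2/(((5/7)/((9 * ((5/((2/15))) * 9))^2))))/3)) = 9698798250/7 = 1385542607.14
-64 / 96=-2 / 3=-0.67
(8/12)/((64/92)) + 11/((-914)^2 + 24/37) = 177733079/185458056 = 0.96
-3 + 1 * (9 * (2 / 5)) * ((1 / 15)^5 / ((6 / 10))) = -759373 / 253125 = -3.00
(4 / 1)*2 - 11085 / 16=-10957 / 16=-684.81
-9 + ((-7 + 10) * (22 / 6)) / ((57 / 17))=-326 / 57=-5.72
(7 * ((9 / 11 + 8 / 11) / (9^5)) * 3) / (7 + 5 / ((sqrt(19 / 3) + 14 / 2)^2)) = 8330 * sqrt(57) / 60472153071 + 13944182 / 181416459213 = 0.00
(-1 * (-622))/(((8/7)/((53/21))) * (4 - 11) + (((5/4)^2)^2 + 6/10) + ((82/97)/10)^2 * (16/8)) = -1985133401600/364193379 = -5450.77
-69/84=-23/28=-0.82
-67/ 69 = -0.97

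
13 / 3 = 4.33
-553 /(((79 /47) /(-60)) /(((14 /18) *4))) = 184240 /3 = 61413.33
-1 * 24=-24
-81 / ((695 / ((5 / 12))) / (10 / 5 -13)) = 297 / 556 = 0.53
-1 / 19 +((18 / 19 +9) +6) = 302 / 19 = 15.89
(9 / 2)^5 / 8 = 59049 / 256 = 230.66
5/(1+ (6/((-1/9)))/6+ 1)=-5/7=-0.71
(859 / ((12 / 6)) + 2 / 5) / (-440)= -4299 / 4400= -0.98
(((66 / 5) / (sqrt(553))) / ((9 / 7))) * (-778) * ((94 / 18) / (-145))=804452 * sqrt(553) / 1546425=12.23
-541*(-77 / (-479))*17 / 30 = -708169 / 14370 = -49.28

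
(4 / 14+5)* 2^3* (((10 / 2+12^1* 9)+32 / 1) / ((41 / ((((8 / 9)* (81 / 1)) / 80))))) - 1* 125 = 2753 / 287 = 9.59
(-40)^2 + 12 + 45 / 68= 109661 / 68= 1612.66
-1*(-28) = 28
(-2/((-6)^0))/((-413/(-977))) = -1954/413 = -4.73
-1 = -1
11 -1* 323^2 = -104318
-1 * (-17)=17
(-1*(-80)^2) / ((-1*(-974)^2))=1600 / 237169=0.01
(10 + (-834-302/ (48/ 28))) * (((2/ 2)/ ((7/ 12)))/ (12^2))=-6001/ 504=-11.91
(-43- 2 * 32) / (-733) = 107 / 733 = 0.15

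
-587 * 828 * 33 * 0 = 0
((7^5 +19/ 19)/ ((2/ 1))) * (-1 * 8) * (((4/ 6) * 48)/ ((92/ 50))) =-26892800/ 23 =-1169252.17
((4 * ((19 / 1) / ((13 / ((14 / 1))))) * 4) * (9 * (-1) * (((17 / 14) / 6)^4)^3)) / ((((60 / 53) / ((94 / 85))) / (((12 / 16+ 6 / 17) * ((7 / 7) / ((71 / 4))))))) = -95414975314350721 / 113003683905700270964736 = -0.00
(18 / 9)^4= 16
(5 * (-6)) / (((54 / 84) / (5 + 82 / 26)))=-14840 / 39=-380.51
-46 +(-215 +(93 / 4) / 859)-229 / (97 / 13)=-97209163 / 333292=-291.66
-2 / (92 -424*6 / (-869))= -869 / 41246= -0.02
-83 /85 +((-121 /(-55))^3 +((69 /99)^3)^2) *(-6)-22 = -80091885192851 /914789811375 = -87.55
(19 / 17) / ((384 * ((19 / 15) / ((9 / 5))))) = 9 / 2176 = 0.00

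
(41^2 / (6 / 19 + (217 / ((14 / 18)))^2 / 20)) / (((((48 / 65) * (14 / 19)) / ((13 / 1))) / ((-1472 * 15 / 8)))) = -294848870875 / 10353693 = -28477.65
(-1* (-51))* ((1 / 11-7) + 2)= -2754 / 11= -250.36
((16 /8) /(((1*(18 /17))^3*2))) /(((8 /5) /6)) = 24565 /7776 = 3.16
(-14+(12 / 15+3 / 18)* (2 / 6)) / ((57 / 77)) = -94787 / 5130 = -18.48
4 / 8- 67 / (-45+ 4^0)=89 / 44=2.02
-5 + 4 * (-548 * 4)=-8773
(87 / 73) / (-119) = -87 / 8687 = -0.01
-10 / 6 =-1.67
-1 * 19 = -19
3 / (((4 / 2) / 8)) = 12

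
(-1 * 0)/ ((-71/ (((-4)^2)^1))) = 0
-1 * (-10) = 10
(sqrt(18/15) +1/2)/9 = 1/18 +sqrt(30)/45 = 0.18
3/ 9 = 1/ 3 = 0.33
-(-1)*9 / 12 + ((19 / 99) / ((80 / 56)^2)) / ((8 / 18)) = 4231 / 4400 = 0.96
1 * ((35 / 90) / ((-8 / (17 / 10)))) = -119 / 1440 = -0.08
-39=-39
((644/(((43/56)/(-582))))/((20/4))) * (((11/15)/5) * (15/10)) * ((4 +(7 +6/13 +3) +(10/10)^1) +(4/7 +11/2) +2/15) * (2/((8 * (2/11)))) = -223542643786/349375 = -639835.83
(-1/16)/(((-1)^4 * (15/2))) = -1/120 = -0.01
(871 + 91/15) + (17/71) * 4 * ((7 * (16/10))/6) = 878.85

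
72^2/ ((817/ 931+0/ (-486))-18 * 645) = -254016/ 568847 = -0.45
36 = 36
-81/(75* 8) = -27/200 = -0.14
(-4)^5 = -1024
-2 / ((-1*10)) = 1 / 5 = 0.20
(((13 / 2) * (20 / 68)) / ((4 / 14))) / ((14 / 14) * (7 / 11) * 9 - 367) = -5005 / 270232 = -0.02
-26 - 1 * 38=-64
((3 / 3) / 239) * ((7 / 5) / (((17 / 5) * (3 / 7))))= 49 / 12189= 0.00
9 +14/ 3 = 41/ 3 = 13.67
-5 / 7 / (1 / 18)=-90 / 7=-12.86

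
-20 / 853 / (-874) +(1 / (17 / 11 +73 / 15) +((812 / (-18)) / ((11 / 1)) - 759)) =-1295140075397 / 1697553594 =-762.95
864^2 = 746496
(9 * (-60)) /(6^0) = -540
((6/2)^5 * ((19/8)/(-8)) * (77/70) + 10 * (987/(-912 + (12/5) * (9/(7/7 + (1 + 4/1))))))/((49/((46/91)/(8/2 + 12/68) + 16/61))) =-3301791485101/4678121680960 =-0.71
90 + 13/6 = 553/6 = 92.17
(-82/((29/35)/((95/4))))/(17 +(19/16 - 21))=835.71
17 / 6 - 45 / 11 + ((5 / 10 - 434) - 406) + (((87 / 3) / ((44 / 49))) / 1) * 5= -89665 / 132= -679.28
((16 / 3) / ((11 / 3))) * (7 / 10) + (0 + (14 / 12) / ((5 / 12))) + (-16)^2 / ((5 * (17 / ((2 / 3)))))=16342 / 2805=5.83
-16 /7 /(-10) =8 /35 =0.23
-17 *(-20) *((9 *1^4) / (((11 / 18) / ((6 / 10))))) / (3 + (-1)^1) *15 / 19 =247860 / 209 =1185.93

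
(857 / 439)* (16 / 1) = 13712 / 439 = 31.23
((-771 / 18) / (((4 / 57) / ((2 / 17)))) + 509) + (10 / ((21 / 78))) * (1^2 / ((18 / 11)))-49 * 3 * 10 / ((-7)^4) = 13772809 / 29988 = 459.28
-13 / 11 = -1.18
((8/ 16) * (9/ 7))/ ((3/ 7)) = 3/ 2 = 1.50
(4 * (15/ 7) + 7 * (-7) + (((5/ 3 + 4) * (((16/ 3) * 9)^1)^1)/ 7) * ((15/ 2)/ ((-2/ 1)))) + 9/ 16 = -20785/ 112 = -185.58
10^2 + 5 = 105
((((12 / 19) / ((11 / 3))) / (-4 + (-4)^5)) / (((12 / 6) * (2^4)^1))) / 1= -9 / 1718816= -0.00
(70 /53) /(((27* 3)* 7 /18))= 20 /477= 0.04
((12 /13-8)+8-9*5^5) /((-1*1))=365613 /13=28124.08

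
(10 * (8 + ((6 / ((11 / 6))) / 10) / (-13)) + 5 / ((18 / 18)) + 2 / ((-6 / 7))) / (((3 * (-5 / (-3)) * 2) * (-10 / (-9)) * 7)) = 1.06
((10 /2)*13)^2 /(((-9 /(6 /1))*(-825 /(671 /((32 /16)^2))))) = 10309 /18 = 572.72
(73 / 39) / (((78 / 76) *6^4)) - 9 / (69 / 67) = -198075307 / 22668984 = -8.74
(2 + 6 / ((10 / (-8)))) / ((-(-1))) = -14 / 5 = -2.80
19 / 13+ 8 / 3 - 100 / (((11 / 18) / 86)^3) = -14466966294509 / 51909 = -278698612.85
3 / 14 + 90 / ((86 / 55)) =34779 / 602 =57.77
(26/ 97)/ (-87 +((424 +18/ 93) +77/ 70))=620/ 782499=0.00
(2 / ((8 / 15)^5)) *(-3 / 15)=-151875 / 16384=-9.27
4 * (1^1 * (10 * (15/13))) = 46.15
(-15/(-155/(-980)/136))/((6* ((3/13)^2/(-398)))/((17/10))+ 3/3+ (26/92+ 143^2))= -3505189629760/5557587092287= -0.63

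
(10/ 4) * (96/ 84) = 20/ 7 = 2.86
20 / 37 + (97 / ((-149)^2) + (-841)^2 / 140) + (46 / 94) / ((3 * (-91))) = 1065063260427461 / 210797162940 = 5052.55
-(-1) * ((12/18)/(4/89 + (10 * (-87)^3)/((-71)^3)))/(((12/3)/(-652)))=-5192214877/881248971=-5.89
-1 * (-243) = 243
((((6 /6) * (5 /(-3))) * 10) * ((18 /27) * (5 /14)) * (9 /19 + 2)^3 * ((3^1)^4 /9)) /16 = -12977875 /384104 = -33.79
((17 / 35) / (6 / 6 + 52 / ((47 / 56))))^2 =638401 / 10725709225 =0.00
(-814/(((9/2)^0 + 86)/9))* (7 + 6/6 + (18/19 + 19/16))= -3761901/4408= -853.43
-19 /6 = -3.17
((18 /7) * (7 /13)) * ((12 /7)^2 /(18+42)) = 216 /3185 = 0.07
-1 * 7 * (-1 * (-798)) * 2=-11172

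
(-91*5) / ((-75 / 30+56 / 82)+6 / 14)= 261170 / 797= 327.69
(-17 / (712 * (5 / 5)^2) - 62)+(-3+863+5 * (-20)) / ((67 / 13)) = 4075773 / 47704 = 85.44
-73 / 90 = -0.81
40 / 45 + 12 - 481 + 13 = -4096 / 9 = -455.11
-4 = -4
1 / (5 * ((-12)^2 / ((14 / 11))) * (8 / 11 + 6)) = 7 / 26640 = 0.00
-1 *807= -807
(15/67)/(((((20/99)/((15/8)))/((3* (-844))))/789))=-2224991835/536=-4151104.17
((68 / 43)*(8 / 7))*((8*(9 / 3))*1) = 13056 / 301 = 43.38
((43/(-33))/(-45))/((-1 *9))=-43/13365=-0.00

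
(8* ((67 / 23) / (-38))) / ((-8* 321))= 67 / 280554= 0.00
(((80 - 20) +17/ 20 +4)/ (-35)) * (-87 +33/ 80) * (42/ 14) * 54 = 727729839/ 28000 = 25990.35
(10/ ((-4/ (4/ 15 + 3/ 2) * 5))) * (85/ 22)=-901/ 264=-3.41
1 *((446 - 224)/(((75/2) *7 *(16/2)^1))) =37/350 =0.11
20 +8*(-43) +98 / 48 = -7727 / 24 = -321.96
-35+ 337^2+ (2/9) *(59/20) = 10218119/90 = 113534.66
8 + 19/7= 10.71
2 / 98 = 0.02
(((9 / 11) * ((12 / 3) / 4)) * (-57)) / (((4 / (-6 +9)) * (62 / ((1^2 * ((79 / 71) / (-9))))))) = 13509 / 193688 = 0.07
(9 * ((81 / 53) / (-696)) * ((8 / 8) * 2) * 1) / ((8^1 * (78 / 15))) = -1215 / 1278784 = -0.00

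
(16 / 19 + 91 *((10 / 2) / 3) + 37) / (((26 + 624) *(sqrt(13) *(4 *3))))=5401 *sqrt(13) / 2889900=0.01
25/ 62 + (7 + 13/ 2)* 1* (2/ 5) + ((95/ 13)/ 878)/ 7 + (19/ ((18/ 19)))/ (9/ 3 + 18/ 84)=6040745341/ 501559695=12.04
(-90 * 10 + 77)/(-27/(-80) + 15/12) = -65840/127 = -518.43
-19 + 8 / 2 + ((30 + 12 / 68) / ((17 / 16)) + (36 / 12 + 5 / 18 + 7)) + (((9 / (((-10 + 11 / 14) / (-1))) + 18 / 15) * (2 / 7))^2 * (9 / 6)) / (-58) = 8087683831231 / 341697141450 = 23.67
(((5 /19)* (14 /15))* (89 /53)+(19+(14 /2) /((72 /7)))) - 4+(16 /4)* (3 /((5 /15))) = 3776951 /72504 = 52.09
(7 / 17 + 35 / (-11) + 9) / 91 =1165 / 17017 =0.07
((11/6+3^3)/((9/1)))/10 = 173/540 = 0.32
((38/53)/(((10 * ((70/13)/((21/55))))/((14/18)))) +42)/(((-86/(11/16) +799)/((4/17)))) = 5247494/357809625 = 0.01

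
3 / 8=0.38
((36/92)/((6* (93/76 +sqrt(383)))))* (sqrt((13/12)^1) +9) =0.03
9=9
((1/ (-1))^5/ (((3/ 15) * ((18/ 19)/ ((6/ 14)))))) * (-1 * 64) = 3040/ 21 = 144.76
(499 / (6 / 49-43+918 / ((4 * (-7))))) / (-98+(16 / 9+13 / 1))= 0.08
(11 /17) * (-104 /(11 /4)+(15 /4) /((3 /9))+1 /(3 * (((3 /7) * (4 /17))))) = -2303 /153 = -15.05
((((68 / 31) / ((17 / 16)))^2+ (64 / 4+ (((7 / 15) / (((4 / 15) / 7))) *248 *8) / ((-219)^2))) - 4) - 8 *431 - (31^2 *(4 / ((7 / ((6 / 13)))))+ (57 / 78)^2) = -803746795393847 / 218100345372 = -3685.22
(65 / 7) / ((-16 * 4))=-65 / 448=-0.15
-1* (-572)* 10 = 5720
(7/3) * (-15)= -35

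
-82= -82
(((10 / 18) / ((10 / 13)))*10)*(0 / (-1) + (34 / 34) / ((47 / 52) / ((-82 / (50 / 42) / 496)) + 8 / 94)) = -11398205 / 10137534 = -1.12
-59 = -59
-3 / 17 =-0.18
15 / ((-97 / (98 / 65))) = -294 / 1261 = -0.23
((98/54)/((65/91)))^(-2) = 0.15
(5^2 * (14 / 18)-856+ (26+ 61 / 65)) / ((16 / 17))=-4025821 / 4680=-860.22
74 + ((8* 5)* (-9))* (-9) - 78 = 3236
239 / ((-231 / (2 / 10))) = -239 / 1155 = -0.21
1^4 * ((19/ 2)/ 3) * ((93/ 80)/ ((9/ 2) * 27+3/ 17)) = 10013/ 330960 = 0.03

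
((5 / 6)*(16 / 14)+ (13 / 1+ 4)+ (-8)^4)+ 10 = 86603 / 21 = 4123.95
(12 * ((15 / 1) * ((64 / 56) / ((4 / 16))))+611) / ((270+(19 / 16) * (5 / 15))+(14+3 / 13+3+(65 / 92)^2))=1656586776 / 332882081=4.98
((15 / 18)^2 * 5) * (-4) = -125 / 9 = -13.89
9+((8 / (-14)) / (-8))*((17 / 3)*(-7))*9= -33 / 2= -16.50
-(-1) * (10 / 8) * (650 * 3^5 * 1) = 394875 / 2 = 197437.50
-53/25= -2.12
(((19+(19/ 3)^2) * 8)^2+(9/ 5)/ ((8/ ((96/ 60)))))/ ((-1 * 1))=-452839129/ 2025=-223624.26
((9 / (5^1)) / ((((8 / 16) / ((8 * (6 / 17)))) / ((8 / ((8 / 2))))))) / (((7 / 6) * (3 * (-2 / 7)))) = -1728 / 85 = -20.33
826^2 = 682276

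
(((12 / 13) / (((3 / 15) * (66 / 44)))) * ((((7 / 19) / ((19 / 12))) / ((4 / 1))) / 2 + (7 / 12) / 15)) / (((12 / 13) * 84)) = 631 / 233928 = 0.00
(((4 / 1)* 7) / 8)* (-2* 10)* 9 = -630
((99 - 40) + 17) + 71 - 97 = 50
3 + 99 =102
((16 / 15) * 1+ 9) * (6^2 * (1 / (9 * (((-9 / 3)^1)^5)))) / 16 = -151 / 14580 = -0.01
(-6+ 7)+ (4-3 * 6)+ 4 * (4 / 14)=-83 / 7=-11.86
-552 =-552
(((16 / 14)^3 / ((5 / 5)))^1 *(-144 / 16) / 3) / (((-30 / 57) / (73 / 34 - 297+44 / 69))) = -1678636928 / 670565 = -2503.32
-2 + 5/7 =-1.29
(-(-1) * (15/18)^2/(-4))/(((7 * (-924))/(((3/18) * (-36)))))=-25/155232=-0.00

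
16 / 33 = 0.48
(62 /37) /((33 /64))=3968 /1221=3.25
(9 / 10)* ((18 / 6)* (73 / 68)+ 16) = 11763 / 680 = 17.30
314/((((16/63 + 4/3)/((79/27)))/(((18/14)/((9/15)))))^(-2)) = 125600/6241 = 20.12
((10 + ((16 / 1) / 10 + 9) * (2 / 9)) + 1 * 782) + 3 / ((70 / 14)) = 35773 / 45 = 794.96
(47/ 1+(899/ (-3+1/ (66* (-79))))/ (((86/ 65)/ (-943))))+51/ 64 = 213616.33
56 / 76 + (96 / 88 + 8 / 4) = 800 / 209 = 3.83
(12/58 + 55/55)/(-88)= -35/2552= -0.01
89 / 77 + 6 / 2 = 320 / 77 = 4.16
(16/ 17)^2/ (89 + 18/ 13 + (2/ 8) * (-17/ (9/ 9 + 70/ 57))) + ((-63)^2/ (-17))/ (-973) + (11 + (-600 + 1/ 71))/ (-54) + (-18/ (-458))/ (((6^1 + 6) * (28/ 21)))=1839820953157456441/ 164864950682500944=11.16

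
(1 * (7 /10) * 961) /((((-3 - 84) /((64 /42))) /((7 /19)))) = -107632 /24795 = -4.34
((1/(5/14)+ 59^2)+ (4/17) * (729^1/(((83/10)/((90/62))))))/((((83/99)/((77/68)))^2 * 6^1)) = 14885596773105597/13933580073760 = 1068.33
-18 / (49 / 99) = -1782 / 49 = -36.37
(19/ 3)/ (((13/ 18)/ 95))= 10830/ 13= 833.08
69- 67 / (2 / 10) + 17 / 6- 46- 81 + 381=-55 / 6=-9.17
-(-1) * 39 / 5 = 7.80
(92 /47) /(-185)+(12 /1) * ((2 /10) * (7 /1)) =145984 /8695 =16.79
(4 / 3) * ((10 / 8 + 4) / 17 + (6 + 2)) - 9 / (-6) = 1283 / 102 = 12.58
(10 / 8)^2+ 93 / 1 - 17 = 77.56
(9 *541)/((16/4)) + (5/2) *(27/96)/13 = 1012797/832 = 1217.30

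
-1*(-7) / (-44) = -7 / 44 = -0.16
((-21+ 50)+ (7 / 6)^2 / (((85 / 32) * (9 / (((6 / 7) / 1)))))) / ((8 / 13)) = 866671 / 18360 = 47.20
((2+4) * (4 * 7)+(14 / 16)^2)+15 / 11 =119771 / 704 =170.13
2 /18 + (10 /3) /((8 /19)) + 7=541 /36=15.03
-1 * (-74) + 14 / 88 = 3263 / 44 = 74.16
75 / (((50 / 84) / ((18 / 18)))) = 126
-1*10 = -10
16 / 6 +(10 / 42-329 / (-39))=1032 / 91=11.34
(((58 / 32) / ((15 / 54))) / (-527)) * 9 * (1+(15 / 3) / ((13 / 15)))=-0.75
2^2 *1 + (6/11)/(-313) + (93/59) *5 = 2413189/203137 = 11.88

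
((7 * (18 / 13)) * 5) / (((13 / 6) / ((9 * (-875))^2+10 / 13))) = 3047447850300 / 2197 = 1387095061.58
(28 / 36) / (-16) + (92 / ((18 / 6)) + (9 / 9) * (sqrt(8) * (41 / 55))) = 82 * sqrt(2) / 55 + 4409 / 144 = 32.73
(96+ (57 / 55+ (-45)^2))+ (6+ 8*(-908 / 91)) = 10251302 / 5005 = 2048.21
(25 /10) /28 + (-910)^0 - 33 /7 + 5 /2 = -9 /8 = -1.12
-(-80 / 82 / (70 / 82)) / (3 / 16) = 6.10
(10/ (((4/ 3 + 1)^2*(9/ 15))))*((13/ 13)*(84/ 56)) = 225/ 49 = 4.59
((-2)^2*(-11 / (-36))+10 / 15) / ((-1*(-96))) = 17 / 864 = 0.02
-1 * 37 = -37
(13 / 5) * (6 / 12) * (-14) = -91 / 5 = -18.20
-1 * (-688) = 688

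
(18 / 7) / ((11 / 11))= 18 / 7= 2.57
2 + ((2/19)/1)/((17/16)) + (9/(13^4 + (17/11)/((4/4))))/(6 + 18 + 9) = 213020433/101482724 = 2.10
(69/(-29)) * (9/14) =-621/406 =-1.53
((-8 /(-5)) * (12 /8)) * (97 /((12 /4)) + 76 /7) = 3628 /35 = 103.66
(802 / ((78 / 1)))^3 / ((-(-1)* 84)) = 64481201 / 4982796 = 12.94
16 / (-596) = -4 / 149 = -0.03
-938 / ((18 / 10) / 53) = -248570 / 9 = -27618.89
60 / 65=12 / 13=0.92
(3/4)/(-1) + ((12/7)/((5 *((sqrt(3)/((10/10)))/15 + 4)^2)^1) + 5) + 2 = 252444895/40252828-7200 *sqrt(3)/10063207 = 6.27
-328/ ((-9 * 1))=328/ 9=36.44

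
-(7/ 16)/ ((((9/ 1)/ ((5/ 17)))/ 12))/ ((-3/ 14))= 245/ 306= 0.80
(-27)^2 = 729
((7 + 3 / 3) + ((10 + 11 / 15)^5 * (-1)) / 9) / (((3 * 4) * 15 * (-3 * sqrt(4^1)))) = 108120941801 / 7381125000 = 14.65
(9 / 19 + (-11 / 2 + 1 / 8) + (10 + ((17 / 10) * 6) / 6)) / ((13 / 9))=46503 / 9880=4.71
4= 4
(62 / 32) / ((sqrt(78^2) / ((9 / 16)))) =93 / 6656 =0.01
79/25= 3.16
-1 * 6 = -6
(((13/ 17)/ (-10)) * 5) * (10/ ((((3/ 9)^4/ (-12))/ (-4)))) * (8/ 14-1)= 758160/ 119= 6371.09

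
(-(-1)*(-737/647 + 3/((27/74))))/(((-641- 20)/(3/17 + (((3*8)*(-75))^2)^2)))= -2453516568000041245/21811017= -112489782938.60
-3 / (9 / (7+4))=-11 / 3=-3.67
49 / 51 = 0.96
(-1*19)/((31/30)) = -570/31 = -18.39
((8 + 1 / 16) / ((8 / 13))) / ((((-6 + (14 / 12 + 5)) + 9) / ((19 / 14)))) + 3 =243429 / 49280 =4.94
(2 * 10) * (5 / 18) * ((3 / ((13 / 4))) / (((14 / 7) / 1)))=100 / 39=2.56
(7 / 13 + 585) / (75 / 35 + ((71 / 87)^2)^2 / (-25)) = 19078922657025 / 69243780476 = 275.53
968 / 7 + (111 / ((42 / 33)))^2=1517945 / 196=7744.62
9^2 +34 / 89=7243 / 89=81.38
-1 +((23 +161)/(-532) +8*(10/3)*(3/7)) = 10.08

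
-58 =-58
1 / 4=0.25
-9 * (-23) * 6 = 1242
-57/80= -0.71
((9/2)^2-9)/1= 45/4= 11.25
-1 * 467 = -467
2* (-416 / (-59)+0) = 832 / 59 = 14.10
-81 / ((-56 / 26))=1053 / 28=37.61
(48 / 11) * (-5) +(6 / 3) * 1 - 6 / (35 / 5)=-20.68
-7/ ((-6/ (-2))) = -7/ 3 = -2.33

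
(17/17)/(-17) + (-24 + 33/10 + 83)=10581/170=62.24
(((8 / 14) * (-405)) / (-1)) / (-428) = -405 / 749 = -0.54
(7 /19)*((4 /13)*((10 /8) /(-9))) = -35 /2223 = -0.02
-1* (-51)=51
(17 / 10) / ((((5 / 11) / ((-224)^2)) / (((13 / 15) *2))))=121977856 / 375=325274.28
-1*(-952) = 952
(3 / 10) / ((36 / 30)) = 1 / 4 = 0.25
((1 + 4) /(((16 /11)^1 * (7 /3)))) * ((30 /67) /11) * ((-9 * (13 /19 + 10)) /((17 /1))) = -58725 /173128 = -0.34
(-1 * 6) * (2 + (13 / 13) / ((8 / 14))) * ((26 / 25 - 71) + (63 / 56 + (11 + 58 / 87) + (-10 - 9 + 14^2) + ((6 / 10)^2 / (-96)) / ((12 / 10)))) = -1725531 / 640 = -2696.14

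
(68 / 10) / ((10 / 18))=306 / 25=12.24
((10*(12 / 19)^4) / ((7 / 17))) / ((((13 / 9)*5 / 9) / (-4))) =-228427776 / 11859211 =-19.26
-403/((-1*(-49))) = -403/49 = -8.22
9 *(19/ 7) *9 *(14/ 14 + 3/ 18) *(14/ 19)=189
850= 850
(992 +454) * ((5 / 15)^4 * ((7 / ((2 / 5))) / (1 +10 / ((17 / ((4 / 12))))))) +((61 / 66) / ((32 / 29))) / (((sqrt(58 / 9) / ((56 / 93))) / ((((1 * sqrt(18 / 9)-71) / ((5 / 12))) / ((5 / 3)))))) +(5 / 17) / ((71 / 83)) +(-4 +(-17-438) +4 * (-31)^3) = -79094037989 / 662643-1281 * sqrt(58) * (71-sqrt(2)) / 34100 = -119381.37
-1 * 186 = -186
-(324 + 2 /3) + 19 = -917 /3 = -305.67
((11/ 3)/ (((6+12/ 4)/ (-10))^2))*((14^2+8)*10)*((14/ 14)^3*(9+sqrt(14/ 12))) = 374000*sqrt(42)/ 243+748000/ 9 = 93085.58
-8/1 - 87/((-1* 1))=79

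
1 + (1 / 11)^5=161052 / 161051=1.00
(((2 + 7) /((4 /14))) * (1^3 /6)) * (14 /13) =147 /26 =5.65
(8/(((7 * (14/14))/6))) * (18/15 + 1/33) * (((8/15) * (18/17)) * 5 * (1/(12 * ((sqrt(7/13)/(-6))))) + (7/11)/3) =3248/1815 -11136 * sqrt(91)/6545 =-14.44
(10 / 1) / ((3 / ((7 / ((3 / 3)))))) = 70 / 3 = 23.33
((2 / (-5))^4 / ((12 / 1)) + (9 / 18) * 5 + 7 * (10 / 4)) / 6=18752 / 5625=3.33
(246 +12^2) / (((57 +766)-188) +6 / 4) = 780 / 1273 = 0.61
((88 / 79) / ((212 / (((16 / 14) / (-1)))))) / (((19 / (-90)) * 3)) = 5280 / 556871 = 0.01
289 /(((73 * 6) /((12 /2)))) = 289 /73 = 3.96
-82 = -82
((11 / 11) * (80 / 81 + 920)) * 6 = 149200 / 27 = 5525.93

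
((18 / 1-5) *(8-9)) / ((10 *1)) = -13 / 10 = -1.30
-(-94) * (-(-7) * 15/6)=1645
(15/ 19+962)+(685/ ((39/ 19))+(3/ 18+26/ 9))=5777857/ 4446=1299.56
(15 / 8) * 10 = 18.75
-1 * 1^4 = -1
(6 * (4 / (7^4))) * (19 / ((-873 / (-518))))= 11248 / 99813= 0.11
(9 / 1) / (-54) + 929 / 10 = 1391 / 15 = 92.73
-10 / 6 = -5 / 3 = -1.67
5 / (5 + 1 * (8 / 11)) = 0.87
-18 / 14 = -9 / 7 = -1.29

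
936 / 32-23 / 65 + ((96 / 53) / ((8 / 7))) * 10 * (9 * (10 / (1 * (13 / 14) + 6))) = 313808333 / 1336660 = 234.77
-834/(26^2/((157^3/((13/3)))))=-1101783.37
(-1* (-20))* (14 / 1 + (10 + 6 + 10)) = 800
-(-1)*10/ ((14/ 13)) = 65/ 7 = 9.29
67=67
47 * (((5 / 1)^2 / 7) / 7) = 1175 / 49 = 23.98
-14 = -14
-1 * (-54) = 54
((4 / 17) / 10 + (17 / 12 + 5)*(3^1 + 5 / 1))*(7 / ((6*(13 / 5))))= 23.04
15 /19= 0.79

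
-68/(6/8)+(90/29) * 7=-5998/87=-68.94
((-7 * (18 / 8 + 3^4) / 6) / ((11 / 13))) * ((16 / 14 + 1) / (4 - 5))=21645 / 88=245.97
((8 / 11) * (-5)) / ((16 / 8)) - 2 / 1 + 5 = 13 / 11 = 1.18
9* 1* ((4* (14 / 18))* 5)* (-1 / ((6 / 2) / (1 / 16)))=-35 / 12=-2.92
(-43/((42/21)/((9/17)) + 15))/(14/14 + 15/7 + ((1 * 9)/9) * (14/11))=-29799/57460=-0.52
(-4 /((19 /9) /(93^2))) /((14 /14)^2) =-311364 /19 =-16387.58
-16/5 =-3.20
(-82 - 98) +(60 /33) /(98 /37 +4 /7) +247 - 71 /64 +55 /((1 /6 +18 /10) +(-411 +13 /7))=1664777238073 /25102118976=66.32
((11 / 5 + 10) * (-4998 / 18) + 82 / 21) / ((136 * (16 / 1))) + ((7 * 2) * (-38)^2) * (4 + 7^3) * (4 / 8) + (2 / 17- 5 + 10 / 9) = 2404160698637 / 685440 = 3507470.67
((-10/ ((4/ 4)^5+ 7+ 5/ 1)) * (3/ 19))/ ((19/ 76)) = -120/ 247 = -0.49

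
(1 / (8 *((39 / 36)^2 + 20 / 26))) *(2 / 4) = 117 / 3637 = 0.03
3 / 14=0.21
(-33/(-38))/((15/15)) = 33/38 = 0.87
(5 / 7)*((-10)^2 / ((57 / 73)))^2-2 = 266404514 / 22743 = 11713.69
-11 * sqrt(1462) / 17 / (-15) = 11 * sqrt(1462) / 255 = 1.65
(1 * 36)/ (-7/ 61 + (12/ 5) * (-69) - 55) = -5490/ 33659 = -0.16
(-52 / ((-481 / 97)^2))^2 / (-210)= -708234248 / 33256986945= -0.02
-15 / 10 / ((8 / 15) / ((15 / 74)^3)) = -151875 / 6483584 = -0.02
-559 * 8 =-4472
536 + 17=553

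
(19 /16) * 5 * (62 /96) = 2945 /768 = 3.83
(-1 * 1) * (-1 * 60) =60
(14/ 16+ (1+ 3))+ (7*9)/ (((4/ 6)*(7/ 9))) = 1011/ 8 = 126.38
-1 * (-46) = 46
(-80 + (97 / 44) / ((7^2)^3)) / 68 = -414124383 / 352005808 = -1.18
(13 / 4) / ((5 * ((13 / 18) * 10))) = 9 / 100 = 0.09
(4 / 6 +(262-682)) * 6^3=-90576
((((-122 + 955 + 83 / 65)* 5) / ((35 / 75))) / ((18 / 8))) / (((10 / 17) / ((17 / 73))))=10447928 / 6643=1572.77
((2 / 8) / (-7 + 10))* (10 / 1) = 5 / 6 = 0.83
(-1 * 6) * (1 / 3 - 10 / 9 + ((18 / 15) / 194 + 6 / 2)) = -19454 / 1455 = -13.37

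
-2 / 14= -1 / 7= -0.14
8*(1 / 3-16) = -376 / 3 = -125.33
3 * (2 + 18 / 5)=84 / 5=16.80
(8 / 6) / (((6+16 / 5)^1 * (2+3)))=2 / 69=0.03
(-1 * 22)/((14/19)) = -209/7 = -29.86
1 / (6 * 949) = 1 / 5694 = 0.00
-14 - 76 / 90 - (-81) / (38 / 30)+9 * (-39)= -258122 / 855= -301.90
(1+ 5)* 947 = 5682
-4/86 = -2/43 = -0.05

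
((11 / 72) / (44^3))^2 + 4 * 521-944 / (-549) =39553180929884221 / 18963806552064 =2085.72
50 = 50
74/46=37/23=1.61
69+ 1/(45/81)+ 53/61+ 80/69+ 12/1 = 1785211/21045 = 84.83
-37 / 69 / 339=-37 / 23391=-0.00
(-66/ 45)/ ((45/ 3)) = -22/ 225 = -0.10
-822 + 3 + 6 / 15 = -4093 / 5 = -818.60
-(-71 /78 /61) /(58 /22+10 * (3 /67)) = 52327 /10814934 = 0.00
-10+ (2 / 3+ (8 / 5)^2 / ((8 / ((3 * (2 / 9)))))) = -228 / 25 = -9.12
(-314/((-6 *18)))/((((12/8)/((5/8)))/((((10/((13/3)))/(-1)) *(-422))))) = 828175/702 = 1179.74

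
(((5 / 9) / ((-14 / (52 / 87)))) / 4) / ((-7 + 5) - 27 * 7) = 65 / 2093742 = 0.00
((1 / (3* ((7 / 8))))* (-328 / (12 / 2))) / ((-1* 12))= 328 / 189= 1.74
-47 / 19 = -2.47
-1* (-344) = 344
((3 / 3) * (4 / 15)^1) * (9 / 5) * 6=72 / 25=2.88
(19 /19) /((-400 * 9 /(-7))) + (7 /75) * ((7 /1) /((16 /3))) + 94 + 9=23203 /225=103.12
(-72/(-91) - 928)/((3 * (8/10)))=-105470/273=-386.34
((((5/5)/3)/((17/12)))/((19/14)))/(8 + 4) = 14/969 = 0.01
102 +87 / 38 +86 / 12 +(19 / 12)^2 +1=314539 / 2736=114.96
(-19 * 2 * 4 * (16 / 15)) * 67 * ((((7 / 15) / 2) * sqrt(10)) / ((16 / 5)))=-35644 * sqrt(10) / 45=-2504.80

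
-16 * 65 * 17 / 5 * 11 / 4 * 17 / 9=-18367.56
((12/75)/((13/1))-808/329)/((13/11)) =-2874124/1390025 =-2.07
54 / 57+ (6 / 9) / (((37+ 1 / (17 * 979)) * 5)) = 83448137 / 87750360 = 0.95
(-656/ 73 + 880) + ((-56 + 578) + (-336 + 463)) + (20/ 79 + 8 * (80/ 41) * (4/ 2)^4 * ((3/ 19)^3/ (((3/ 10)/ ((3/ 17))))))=41930355036617/ 27570429541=1520.85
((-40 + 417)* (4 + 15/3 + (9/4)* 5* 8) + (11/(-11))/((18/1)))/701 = 671813/12618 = 53.24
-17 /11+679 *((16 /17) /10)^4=-856817601 /574206875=-1.49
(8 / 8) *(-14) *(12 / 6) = -28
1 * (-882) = -882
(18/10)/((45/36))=36/25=1.44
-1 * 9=-9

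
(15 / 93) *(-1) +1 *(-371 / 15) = -11576 / 465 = -24.89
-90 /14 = -45 /7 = -6.43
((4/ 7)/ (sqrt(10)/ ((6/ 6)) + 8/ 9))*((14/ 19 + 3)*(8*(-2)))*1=163584/ 49609-184032*sqrt(10)/ 49609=-8.43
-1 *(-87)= 87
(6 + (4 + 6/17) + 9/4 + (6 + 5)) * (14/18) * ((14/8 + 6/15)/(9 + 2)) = 32207/8976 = 3.59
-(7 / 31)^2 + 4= 3795 / 961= 3.95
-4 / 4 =-1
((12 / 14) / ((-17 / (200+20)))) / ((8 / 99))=-16335 / 119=-137.27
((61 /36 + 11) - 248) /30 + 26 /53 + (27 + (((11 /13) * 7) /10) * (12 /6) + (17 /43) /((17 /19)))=680692331 /31997160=21.27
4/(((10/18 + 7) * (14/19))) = 171/238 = 0.72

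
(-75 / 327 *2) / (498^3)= -25 / 6731076564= -0.00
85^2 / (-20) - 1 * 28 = -1557 / 4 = -389.25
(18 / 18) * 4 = 4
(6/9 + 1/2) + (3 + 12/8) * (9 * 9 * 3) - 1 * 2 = 3278/3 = 1092.67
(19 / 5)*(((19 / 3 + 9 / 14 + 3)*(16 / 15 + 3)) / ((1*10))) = 485621 / 31500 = 15.42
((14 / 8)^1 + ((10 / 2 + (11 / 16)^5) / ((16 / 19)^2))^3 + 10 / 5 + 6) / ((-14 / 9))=-68515336204342256629839006243 / 270799383593676935134183424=-253.01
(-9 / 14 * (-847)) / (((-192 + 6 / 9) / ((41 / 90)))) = -363 / 280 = -1.30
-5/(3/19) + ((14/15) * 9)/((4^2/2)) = -30.62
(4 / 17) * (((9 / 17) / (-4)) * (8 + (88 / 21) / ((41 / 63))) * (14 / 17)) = -74592 / 201433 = -0.37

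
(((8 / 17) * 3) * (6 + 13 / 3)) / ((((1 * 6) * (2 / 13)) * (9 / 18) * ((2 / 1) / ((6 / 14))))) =806 / 119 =6.77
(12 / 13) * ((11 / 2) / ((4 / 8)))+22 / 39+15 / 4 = 2257 / 156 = 14.47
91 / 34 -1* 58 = -1881 / 34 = -55.32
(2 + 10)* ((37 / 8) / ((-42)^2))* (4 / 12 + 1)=37 / 882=0.04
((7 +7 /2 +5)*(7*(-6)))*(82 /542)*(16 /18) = -71176 /813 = -87.55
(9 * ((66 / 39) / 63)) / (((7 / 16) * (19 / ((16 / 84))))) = 1408 / 254163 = 0.01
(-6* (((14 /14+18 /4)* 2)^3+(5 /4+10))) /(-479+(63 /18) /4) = 21476 /1275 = 16.84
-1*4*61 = -244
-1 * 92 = -92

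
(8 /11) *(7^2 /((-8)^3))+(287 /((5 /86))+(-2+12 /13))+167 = 233479119 /45760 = 5102.25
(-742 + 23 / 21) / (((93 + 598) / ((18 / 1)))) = -19.30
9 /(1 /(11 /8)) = 99 /8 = 12.38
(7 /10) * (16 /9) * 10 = 112 /9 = 12.44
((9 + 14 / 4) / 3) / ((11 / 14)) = 175 / 33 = 5.30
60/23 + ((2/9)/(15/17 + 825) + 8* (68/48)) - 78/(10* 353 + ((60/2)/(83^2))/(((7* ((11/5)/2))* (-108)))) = 13.92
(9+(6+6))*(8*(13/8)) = 273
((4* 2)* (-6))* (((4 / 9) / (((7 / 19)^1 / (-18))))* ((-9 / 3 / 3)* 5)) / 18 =-6080 / 21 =-289.52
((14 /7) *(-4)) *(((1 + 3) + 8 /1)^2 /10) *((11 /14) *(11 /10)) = -17424 /175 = -99.57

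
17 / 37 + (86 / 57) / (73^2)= 0.46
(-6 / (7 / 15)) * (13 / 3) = -55.71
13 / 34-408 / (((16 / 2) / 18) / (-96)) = 2996365 / 34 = 88128.38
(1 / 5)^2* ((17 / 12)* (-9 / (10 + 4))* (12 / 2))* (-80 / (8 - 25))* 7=-36 / 5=-7.20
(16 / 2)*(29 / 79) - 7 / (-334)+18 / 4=98389 / 13193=7.46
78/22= 39/11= 3.55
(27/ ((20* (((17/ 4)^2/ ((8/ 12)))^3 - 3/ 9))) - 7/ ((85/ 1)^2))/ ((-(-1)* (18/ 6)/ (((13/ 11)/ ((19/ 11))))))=-165450214891/ 805163307945825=-0.00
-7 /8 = -0.88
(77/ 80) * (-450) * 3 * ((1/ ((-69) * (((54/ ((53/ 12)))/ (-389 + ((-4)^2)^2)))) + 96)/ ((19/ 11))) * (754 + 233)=-5990419904315/ 83904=-71396118.23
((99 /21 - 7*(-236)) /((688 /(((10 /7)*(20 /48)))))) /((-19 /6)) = -289925 /640528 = -0.45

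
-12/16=-3/4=-0.75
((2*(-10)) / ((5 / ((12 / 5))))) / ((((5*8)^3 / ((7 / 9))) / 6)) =-7 / 10000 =-0.00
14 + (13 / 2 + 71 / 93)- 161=-25991 / 186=-139.74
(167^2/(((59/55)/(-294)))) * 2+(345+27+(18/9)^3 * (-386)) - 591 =-15290260.56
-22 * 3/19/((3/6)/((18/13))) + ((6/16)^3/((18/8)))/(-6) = -608503/63232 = -9.62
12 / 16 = 3 / 4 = 0.75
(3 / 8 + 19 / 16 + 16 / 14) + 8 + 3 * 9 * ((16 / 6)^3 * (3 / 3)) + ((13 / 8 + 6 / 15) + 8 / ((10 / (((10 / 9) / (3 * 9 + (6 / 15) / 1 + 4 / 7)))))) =524.76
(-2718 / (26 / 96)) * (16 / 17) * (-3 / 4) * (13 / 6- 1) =1826496 / 221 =8264.69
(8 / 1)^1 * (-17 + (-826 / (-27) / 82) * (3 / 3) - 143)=-1413656 / 1107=-1277.02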